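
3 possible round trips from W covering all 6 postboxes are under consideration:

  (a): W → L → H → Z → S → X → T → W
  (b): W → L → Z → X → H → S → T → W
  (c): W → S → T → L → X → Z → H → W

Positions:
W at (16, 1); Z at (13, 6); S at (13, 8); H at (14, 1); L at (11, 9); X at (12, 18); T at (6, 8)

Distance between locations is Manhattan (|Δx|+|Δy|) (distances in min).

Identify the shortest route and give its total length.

54 min — (c) is the shortest.

(a): 13 + 11 + 6 + 2 + 11 + 16 + 17 = 76
(b): 13 + 5 + 13 + 19 + 8 + 7 + 17 = 82
(c): 10 + 7 + 6 + 10 + 13 + 6 + 2 = 54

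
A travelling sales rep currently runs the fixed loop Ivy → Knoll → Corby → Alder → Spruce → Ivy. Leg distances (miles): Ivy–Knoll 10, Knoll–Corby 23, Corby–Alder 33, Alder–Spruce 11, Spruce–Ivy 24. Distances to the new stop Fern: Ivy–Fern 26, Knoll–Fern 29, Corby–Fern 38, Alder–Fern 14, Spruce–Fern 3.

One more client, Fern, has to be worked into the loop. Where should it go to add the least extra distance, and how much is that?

Insertion cost between consecutive stops i–j is d(i,Fern) + d(Fern,j) − d(i,j):
  between Ivy and Knoll: 26 + 29 − 10 = 45
  between Knoll and Corby: 29 + 38 − 23 = 44
  between Corby and Alder: 38 + 14 − 33 = 19
  between Alder and Spruce: 14 + 3 − 11 = 6
  between Spruce and Ivy: 3 + 26 − 24 = 5
Cheapest insertion is between Spruce and Ivy, adding 5.
New total = 101 + 5 = 106.

+5 miles — insert Fern between Spruce and Ivy.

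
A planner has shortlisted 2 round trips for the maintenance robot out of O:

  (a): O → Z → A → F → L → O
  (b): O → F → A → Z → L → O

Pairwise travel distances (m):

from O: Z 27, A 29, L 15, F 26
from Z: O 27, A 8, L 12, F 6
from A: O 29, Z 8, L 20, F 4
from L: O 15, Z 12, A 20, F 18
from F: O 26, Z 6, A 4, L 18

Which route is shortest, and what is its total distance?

(a): 27 + 8 + 4 + 18 + 15 = 72
(b): 26 + 4 + 8 + 12 + 15 = 65

65 m — (b) is the shortest.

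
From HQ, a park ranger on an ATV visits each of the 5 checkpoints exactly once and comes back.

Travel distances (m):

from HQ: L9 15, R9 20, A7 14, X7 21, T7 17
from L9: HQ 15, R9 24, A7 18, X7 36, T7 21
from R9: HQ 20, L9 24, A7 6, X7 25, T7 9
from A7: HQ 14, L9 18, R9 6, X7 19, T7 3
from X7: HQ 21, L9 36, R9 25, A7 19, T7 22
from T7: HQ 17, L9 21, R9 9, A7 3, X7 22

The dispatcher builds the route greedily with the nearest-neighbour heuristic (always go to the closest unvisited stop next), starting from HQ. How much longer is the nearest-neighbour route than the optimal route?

From HQ: A7=14, L9=15, T7=17, R9=20, X7=21 → choose A7 (14).
From A7: T7=3, R9=6, L9=18, X7=19 → choose T7 (3).
From T7: R9=9, L9=21, X7=22 → choose R9 (9).
From R9: L9=24, X7=25 → choose L9 (24).
From L9: X7=36 → choose X7 (36).
NN route HQ → A7 → T7 → R9 → L9 → X7 → HQ costs 107.
Optimal: HQ → L9 → R9 → A7 → T7 → X7 → HQ costs 91 (by enumerating all 60 distinct tours).
Excess = 107 − 91 = 16.

16 m longer than the optimal tour.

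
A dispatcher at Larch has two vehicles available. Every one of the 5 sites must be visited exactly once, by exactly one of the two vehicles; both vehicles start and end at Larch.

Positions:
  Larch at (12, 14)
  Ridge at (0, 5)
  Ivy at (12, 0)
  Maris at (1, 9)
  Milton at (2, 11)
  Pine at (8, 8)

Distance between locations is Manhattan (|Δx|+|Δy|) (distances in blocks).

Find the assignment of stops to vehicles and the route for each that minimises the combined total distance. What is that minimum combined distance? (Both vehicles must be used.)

There are 2^4 − 1 = 15 ways to divide the 5 stops into two non-empty groups. For each, the best each vehicle can do is its own shortest tour through its group:
  {Ridge} + {Ivy, Maris, Milton, Pine}: 42 + 50 = 92
  {Ivy} + {Ridge, Maris, Milton, Pine}: 28 + 42 = 70
  {Ridge, Ivy} + {Maris, Milton, Pine}: 52 + 34 = 86
  {Maris} + {Ridge, Ivy, Milton, Pine}: 32 + 58 = 90
  {Ridge, Maris} + {Ivy, Milton, Pine}: 42 + 48 = 90
  {Ivy, Maris} + {Ridge, Milton, Pine}: 50 + 42 = 92
  … (15 splits in total)
Best: vehicle 1 Larch → Ivy → Larch = 28; vehicle 2 Larch → Milton → Maris → Ridge → Pine → Larch = 42; combined 70.

70 blocks — the smallest possible combined total.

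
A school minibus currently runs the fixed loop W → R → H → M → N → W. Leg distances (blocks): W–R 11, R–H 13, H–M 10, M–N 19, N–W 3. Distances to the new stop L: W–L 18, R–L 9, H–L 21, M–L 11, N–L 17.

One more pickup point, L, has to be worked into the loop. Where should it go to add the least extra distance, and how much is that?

Adding 9 blocks by placing L on the M–N leg.

Insertion cost between consecutive stops i–j is d(i,L) + d(L,j) − d(i,j):
  between W and R: 18 + 9 − 11 = 16
  between R and H: 9 + 21 − 13 = 17
  between H and M: 21 + 11 − 10 = 22
  between M and N: 11 + 17 − 19 = 9
  between N and W: 17 + 18 − 3 = 32
Cheapest insertion is between M and N, adding 9.
New total = 56 + 9 = 65.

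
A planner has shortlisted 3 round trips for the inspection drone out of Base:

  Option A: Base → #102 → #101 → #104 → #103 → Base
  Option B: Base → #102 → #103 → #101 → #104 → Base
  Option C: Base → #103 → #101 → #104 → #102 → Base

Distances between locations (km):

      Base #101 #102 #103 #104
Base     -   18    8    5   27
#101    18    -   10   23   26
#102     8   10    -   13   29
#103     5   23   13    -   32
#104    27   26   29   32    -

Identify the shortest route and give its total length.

Shortest is Option A, total 81 km.

Option A: 8 + 10 + 26 + 32 + 5 = 81
Option B: 8 + 13 + 23 + 26 + 27 = 97
Option C: 5 + 23 + 26 + 29 + 8 = 91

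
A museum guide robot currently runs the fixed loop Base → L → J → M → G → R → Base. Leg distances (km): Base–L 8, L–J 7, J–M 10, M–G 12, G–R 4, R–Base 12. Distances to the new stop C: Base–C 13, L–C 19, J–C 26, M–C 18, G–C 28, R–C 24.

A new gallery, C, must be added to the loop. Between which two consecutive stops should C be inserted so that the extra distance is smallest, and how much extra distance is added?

Insertion cost between consecutive stops i–j is d(i,C) + d(C,j) − d(i,j):
  between Base and L: 13 + 19 − 8 = 24
  between L and J: 19 + 26 − 7 = 38
  between J and M: 26 + 18 − 10 = 34
  between M and G: 18 + 28 − 12 = 34
  between G and R: 28 + 24 − 4 = 48
  between R and Base: 24 + 13 − 12 = 25
Cheapest insertion is between Base and L, adding 24.
New total = 53 + 24 = 77.

+24 km — insert C between Base and L.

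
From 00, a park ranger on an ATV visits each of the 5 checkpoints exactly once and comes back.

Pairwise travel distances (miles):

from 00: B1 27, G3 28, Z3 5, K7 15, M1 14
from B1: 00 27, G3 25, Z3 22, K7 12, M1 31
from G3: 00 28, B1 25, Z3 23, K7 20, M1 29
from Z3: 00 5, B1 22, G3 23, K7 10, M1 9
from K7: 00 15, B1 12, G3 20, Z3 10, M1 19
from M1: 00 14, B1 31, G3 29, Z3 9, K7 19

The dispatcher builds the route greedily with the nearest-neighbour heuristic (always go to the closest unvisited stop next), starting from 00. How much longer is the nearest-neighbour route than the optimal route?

00: Z3=5, M1=14, K7=15, B1=27, G3=28 ⇒ Z3
Z3: M1=9, K7=10, B1=22, G3=23 ⇒ M1
M1: K7=19, G3=29, B1=31 ⇒ K7
K7: B1=12, G3=20 ⇒ B1
B1: G3=25 ⇒ G3
NN route 00 → Z3 → M1 → K7 → B1 → G3 → 00 costs 98.
Optimal: 00 → Z3 → K7 → B1 → G3 → M1 → 00 costs 95 (by enumerating all 60 distinct tours).
Excess = 98 − 95 = 3.

Excess over optimum: 3 miles.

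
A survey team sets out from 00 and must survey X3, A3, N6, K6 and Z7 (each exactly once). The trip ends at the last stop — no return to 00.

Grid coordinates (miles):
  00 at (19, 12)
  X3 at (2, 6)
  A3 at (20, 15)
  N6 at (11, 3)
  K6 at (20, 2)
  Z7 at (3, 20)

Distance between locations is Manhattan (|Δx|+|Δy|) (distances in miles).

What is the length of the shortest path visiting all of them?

There are 5! = 120 possible orderings.
00 → X3 → A3 → N6 → K6 → Z7: 23+27+21+10+35 = 116
00 → X3 → A3 → N6 → Z7 → K6: 23+27+21+25+35 = 131
00 → X3 → A3 → K6 → N6 → Z7: 23+27+13+10+25 = 98
00 → X3 → A3 → K6 → Z7 → N6: 23+27+13+35+25 = 123
00 → X3 → A3 → Z7 → N6 → K6: 23+27+22+25+10 = 107
00 → X3 → A3 → Z7 → K6 → N6: 23+27+22+35+10 = 117
00 → X3 → N6 → A3 → K6 → Z7: 23+12+21+13+35 = 104
00 → X3 → N6 → A3 → Z7 → K6: 23+12+21+22+35 = 113
00 → X3 → N6 → K6 → A3 → Z7: 23+12+10+13+22 = 80
00 → X3 → N6 → K6 → Z7 → A3: 23+12+10+35+22 = 102
00 → X3 → N6 → Z7 → A3 → K6: 23+12+25+22+13 = 95
00 → X3 → N6 → Z7 → K6 → A3: 23+12+25+35+13 = 108
00 → X3 → K6 → A3 → N6 → Z7: 23+22+13+21+25 = 104
00 → X3 → K6 → A3 → Z7 → N6: 23+22+13+22+25 = 105
… (106 more)
00 → A3 → K6 → N6 → X3 → Z7: 4+13+10+12+15 = 54  ← best
The minimum is 54.
One shortest path: 00 → A3 → K6 → N6 → X3 → Z7.

54 miles — the minimum one-way total.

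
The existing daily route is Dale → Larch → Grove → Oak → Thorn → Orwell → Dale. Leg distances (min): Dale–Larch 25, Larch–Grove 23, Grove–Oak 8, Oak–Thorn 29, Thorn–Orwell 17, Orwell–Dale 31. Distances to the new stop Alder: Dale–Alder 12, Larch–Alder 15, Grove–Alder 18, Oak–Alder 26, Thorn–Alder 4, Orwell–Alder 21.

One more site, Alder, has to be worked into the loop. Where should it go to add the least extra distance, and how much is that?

+1 min — insert Alder between Oak and Thorn.

Insertion cost between consecutive stops i–j is d(i,Alder) + d(Alder,j) − d(i,j):
  between Dale and Larch: 12 + 15 − 25 = 2
  between Larch and Grove: 15 + 18 − 23 = 10
  between Grove and Oak: 18 + 26 − 8 = 36
  between Oak and Thorn: 26 + 4 − 29 = 1
  between Thorn and Orwell: 4 + 21 − 17 = 8
  between Orwell and Dale: 21 + 12 − 31 = 2
Cheapest insertion is between Oak and Thorn, adding 1.
New total = 133 + 1 = 134.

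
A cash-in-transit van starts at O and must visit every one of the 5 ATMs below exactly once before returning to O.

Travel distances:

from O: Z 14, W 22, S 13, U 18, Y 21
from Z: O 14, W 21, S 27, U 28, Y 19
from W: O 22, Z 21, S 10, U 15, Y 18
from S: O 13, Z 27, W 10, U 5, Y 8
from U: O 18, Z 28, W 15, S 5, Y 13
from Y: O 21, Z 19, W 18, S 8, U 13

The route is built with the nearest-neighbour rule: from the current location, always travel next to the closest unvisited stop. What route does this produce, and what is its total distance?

From O: distances to unvisited — S=13, Z=14, U=18, Y=21, W=22. Nearest is S (13).
From S: distances to unvisited — U=5, Y=8, W=10, Z=27. Nearest is U (5).
From U: distances to unvisited — Y=13, W=15, Z=28. Nearest is Y (13).
From Y: distances to unvisited — W=18, Z=19. Nearest is W (18).
From W: distances to unvisited — Z=21. Nearest is Z (21).
Return Z→O: 14.
Total = 13 + 5 + 13 + 18 + 21 + 14 = 84.

Total distance 84 via the nearest-neighbour route O → S → U → Y → W → Z → O.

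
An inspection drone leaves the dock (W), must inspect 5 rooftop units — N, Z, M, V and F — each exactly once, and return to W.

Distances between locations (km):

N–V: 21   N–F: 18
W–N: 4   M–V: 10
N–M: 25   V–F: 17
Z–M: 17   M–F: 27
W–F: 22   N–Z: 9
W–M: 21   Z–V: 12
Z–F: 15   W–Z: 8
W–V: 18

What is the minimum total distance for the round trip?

74 km — the shortest possible round trip.

W→N→Z→M→V→F→W: 4+9+17+10+17+22 = 79
W→N→Z→M→F→V→W: 4+9+17+27+17+18 = 92
W→N→Z→V→M→F→W: 4+9+12+10+27+22 = 84
W→N→Z→V→F→M→W: 4+9+12+17+27+21 = 90
W→N→Z→F→M→V→W: 4+9+15+27+10+18 = 83
W→N→Z→F→V→M→W: 4+9+15+17+10+21 = 76
W→N→M→Z→V→F→W: 4+25+17+12+17+22 = 97
W→N→M→Z→F→V→W: 4+25+17+15+17+18 = 96
W→N→M→V→Z→F→W: 4+25+10+12+15+22 = 88
W→N→M→V→F→Z→W: 4+25+10+17+15+8 = 79
W→N→M→F→Z→V→W: 4+25+27+15+12+18 = 101
W→N→M→F→V→Z→W: 4+25+27+17+12+8 = 93
W→N→V→Z→M→F→W: 4+21+12+17+27+22 = 103
W→N→V→Z→F→M→W: 4+21+12+15+27+21 = 100
… (46 more)
W→N→F→V→M→Z→W: 4+18+17+10+17+8 = 74  ← best
The minimum is 74.
One optimal route: W → N → F → V → M → Z → W (or its reverse).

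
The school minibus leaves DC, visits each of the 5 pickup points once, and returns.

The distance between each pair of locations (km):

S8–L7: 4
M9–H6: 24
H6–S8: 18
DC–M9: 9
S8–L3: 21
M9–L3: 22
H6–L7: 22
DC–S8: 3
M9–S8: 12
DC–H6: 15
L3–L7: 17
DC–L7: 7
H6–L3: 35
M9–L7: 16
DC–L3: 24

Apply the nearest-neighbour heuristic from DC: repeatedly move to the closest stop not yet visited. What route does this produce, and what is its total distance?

From DC: distances to unvisited — S8=3, L7=7, M9=9, H6=15, L3=24. Nearest is S8 (3).
From S8: distances to unvisited — L7=4, M9=12, H6=18, L3=21. Nearest is L7 (4).
From L7: distances to unvisited — M9=16, L3=17, H6=22. Nearest is M9 (16).
From M9: distances to unvisited — L3=22, H6=24. Nearest is L3 (22).
From L3: distances to unvisited — H6=35. Nearest is H6 (35).
Return H6→DC: 15.
Total = 3 + 4 + 16 + 22 + 35 + 15 = 95.

Total distance 95 km via the nearest-neighbour route DC → S8 → L7 → M9 → L3 → H6 → DC.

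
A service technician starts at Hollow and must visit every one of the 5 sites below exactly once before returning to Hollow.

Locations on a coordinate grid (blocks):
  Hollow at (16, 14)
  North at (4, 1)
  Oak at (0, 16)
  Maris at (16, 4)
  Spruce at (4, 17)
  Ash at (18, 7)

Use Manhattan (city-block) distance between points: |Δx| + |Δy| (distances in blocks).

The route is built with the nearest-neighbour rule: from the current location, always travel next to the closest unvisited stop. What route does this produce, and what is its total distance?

From Hollow: distances to unvisited — Ash=9, Maris=10, Spruce=15, Oak=18, North=25. Nearest is Ash (9).
From Ash: distances to unvisited — Maris=5, North=20, Spruce=24, Oak=27. Nearest is Maris (5).
From Maris: distances to unvisited — North=15, Spruce=25, Oak=28. Nearest is North (15).
From North: distances to unvisited — Spruce=16, Oak=19. Nearest is Spruce (16).
From Spruce: distances to unvisited — Oak=5. Nearest is Oak (5).
Return Oak→Hollow: 18.
Total = 9 + 5 + 15 + 16 + 5 + 18 = 68.

Nearest-neighbour total = 68 blocks; route Hollow → Ash → Maris → North → Spruce → Oak → Hollow.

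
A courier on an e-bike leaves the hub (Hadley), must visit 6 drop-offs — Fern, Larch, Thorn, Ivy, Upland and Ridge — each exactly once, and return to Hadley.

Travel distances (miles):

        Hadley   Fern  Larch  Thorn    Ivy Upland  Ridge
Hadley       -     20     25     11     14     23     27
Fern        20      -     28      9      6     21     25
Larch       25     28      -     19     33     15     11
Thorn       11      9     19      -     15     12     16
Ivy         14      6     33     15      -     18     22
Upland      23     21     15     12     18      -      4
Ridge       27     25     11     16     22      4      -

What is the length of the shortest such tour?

81 miles — the shortest possible round trip.

There are 360 distinct closed tours to check (reversals are equivalent).
Hadley → Fern → Larch → Thorn → Ivy → Upland → Ridge → Hadley: 20+28+19+15+18+4+27 = 131
Hadley → Fern → Larch → Thorn → Ivy → Ridge → Upland → Hadley: 20+28+19+15+22+4+23 = 131
Hadley → Fern → Larch → Thorn → Upland → Ivy → Ridge → Hadley: 20+28+19+12+18+22+27 = 146
Hadley → Fern → Larch → Thorn → Upland → Ridge → Ivy → Hadley: 20+28+19+12+4+22+14 = 119
Hadley → Fern → Larch → Thorn → Ridge → Ivy → Upland → Hadley: 20+28+19+16+22+18+23 = 146
Hadley → Fern → Larch → Thorn → Ridge → Upland → Ivy → Hadley: 20+28+19+16+4+18+14 = 119
Hadley → Fern → Larch → Ivy → Thorn → Upland → Ridge → Hadley: 20+28+33+15+12+4+27 = 139
Hadley → Fern → Larch → Ivy → Thorn → Ridge → Upland → Hadley: 20+28+33+15+16+4+23 = 139
… (352 more)
Hadley → Larch → Ridge → Upland → Thorn → Fern → Ivy → Hadley: 25+11+4+12+9+6+14 = 81  ← best
The minimum is 81.
One optimal route: Hadley → Larch → Ridge → Upland → Thorn → Fern → Ivy → Hadley (or its reverse).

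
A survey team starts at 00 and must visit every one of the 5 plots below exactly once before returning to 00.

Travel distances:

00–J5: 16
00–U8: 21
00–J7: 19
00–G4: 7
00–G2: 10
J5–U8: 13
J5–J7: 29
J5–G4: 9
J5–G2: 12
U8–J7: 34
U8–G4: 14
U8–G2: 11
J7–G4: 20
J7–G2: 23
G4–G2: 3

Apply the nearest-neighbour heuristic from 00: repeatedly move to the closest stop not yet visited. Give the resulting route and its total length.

Total distance 82 via the nearest-neighbour route 00 → G4 → G2 → U8 → J5 → J7 → 00.

At 00 the remaining stops are G4 7, G2 10, J5 16, J7 19, U8 21; go to G4.
At G4 the remaining stops are G2 3, J5 9, U8 14, J7 20; go to G2.
At G2 the remaining stops are U8 11, J5 12, J7 23; go to U8.
At U8 the remaining stops are J5 13, J7 34; go to J5.
At J5 the remaining stops are J7 29; go to J7.
Return J7→00: 19.
Total = 7 + 3 + 11 + 13 + 29 + 19 = 82.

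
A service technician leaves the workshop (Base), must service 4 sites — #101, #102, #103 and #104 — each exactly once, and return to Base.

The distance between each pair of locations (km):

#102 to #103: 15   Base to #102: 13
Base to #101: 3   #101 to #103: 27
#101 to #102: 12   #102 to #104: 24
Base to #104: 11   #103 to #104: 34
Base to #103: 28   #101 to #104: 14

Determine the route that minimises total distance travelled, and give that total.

Shortest round trip = 75 km.

There are 12 distinct closed tours to check (reversals are equivalent).
Base - #101 - #102 - #103 - #104 - Base: 3+12+15+34+11 = 75
Base - #101 - #102 - #104 - #103 - Base: 3+12+24+34+28 = 101
Base - #101 - #103 - #102 - #104 - Base: 3+27+15+24+11 = 80
Base - #101 - #103 - #104 - #102 - Base: 3+27+34+24+13 = 101
Base - #101 - #104 - #102 - #103 - Base: 3+14+24+15+28 = 84
Base - #101 - #104 - #103 - #102 - Base: 3+14+34+15+13 = 79
Base - #102 - #101 - #103 - #104 - Base: 13+12+27+34+11 = 97
Base - #102 - #101 - #104 - #103 - Base: 13+12+14+34+28 = 101
Base - #102 - #103 - #101 - #104 - Base: 13+15+27+14+11 = 80
Base - #102 - #104 - #101 - #103 - Base: 13+24+14+27+28 = 106
Base - #103 - #101 - #102 - #104 - Base: 28+27+12+24+11 = 102
Base - #103 - #102 - #101 - #104 - Base: 28+15+12+14+11 = 80
The minimum is 75.
One optimal route: Base → #101 → #102 → #103 → #104 → Base (or its reverse).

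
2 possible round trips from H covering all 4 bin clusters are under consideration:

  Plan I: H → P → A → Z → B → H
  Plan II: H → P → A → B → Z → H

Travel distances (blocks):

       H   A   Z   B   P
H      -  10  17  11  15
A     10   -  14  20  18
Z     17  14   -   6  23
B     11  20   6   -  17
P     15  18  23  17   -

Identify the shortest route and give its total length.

Plan I: 15 + 18 + 14 + 6 + 11 = 64
Plan II: 15 + 18 + 20 + 6 + 17 = 76

64 blocks — Plan I is the shortest.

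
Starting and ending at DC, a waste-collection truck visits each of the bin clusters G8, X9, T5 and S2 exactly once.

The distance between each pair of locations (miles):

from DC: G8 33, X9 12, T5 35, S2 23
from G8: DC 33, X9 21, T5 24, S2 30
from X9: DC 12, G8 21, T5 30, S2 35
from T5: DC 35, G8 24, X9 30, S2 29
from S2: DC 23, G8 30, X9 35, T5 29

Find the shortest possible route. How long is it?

Shortest round trip = 109 miles.

With 4 stops there are 4!/2 = 12 distinct round trips (a route and its reverse cost the same).
DC→G8→X9→T5→S2→DC: 33+21+30+29+23 = 136
DC→G8→X9→S2→T5→DC: 33+21+35+29+35 = 153
DC→G8→T5→X9→S2→DC: 33+24+30+35+23 = 145
DC→G8→T5→S2→X9→DC: 33+24+29+35+12 = 133
DC→G8→S2→X9→T5→DC: 33+30+35+30+35 = 163
DC→G8→S2→T5→X9→DC: 33+30+29+30+12 = 134
DC→X9→G8→T5→S2→DC: 12+21+24+29+23 = 109
DC→X9→G8→S2→T5→DC: 12+21+30+29+35 = 127
DC→X9→T5→G8→S2→DC: 12+30+24+30+23 = 119
DC→X9→S2→G8→T5→DC: 12+35+30+24+35 = 136
DC→T5→G8→X9→S2→DC: 35+24+21+35+23 = 138
DC→T5→X9→G8→S2→DC: 35+30+21+30+23 = 139
The minimum is 109.
One optimal route: DC → X9 → G8 → T5 → S2 → DC (or its reverse).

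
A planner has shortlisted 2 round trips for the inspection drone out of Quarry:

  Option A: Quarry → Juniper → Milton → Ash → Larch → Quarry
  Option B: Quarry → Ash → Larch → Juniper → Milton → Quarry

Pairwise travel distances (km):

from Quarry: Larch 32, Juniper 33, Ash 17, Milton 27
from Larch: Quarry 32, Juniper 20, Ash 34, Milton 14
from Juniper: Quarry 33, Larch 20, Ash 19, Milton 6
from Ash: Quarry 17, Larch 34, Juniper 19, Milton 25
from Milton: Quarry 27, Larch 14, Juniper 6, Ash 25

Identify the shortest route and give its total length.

104 km — Option B is the shortest.

Option A: 33 + 6 + 25 + 34 + 32 = 130
Option B: 17 + 34 + 20 + 6 + 27 = 104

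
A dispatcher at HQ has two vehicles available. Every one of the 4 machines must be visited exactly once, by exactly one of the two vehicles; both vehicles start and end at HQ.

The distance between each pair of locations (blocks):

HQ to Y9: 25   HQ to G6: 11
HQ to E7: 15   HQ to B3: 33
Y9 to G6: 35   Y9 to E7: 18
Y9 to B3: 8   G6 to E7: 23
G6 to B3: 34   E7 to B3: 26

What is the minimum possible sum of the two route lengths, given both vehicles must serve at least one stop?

Minimum combined distance: 96 blocks.

Check every non-empty split of the stops between the two vehicles; for each half take its own optimal tour:
  {Y9} + {G6, E7, B3}: 50 + 86 = 136
  {G6} + {Y9, E7, B3}: 22 + 74 = 96
  {Y9, G6} + {E7, B3}: 71 + 74 = 145
  {E7} + {Y9, G6, B3}: 30 + 78 = 108
  {Y9, E7} + {G6, B3}: 58 + 78 = 136
  {G6, E7} + {Y9, B3}: 49 + 66 = 115
  … (7 splits in total)
Best: vehicle 1 HQ → G6 → HQ = 22; vehicle 2 HQ → Y9 → B3 → E7 → HQ = 74; combined 96.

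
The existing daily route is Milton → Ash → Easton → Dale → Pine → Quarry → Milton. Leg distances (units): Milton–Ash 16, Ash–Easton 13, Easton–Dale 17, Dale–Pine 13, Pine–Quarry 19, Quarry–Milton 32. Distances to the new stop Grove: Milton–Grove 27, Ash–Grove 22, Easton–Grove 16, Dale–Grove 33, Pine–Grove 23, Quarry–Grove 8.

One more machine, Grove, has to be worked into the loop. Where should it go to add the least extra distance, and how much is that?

+3 — insert Grove between Quarry and Milton.

Insertion cost between consecutive stops i–j is d(i,Grove) + d(Grove,j) − d(i,j):
  between Milton and Ash: 27 + 22 − 16 = 33
  between Ash and Easton: 22 + 16 − 13 = 25
  between Easton and Dale: 16 + 33 − 17 = 32
  between Dale and Pine: 33 + 23 − 13 = 43
  between Pine and Quarry: 23 + 8 − 19 = 12
  between Quarry and Milton: 8 + 27 − 32 = 3
Cheapest insertion is between Quarry and Milton, adding 3.
New total = 110 + 3 = 113.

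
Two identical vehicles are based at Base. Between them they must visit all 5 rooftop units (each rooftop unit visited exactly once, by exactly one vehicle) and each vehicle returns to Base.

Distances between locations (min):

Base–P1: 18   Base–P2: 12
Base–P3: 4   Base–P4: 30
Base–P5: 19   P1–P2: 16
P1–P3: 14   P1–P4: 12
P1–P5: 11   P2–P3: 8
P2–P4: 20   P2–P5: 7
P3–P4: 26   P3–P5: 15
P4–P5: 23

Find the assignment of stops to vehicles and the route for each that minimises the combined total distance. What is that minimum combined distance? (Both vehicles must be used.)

Try each way of splitting the stops between the two vehicles (each non-empty) and, for each split, find the best tour for each vehicle:
  {P1} + {P2, P3, P4, P5}: 36 + 72 = 108
  {P2} + {P1, P3, P4, P5}: 24 + 72 = 96
  {P1, P2} + {P3, P4, P5}: 46 + 72 = 118
  {P3} + {P1, P2, P4, P5}: 8 + 72 = 80
  {P1, P3} + {P2, P4, P5}: 36 + 72 = 108
  {P2, P3} + {P1, P4, P5}: 24 + 72 = 96
  … (15 splits in total)
Best: vehicle 1 Base → P3 → Base = 8; vehicle 2 Base → P1 → P4 → P5 → P2 → Base = 72; combined 80.

Minimum combined distance: 80 min.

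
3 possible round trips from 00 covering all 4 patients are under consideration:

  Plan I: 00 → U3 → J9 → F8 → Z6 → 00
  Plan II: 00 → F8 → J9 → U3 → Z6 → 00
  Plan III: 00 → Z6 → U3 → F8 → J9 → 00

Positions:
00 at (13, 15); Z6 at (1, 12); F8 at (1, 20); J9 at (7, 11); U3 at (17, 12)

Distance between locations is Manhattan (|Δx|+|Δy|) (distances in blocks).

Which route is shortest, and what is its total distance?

56 blocks — Plan I is the shortest.

Plan I: 7 + 11 + 15 + 8 + 15 = 56
Plan II: 17 + 15 + 11 + 16 + 15 = 74
Plan III: 15 + 16 + 24 + 15 + 10 = 80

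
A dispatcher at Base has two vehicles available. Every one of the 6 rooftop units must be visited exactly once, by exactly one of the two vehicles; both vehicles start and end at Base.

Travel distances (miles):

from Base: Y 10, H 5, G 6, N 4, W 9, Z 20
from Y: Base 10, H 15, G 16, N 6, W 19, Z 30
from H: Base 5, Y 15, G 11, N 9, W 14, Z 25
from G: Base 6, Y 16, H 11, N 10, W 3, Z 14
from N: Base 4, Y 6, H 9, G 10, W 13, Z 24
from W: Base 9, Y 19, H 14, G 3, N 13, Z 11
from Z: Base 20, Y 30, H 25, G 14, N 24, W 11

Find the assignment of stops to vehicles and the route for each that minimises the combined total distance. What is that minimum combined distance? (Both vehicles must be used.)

Check every non-empty split of the stops between the two vehicles; for each half take its own optimal tour:
  {Y} + {H, G, N, W, Z}: 20 + 58 = 78
  {H} + {Y, G, N, W, Z}: 10 + 60 = 70
  {Y, H} + {G, N, W, Z}: 30 + 48 = 78
  {G} + {Y, H, N, W, Z}: 12 + 70 = 82
  {Y, G} + {H, N, W, Z}: 32 + 58 = 90
  {H, G} + {Y, N, W, Z}: 22 + 60 = 82
  … (31 splits in total)
Best: vehicle 1 Base → H → Base = 10; vehicle 2 Base → Y → N → G → W → Z → Base = 60; combined 70.

Minimum combined distance: 70 miles.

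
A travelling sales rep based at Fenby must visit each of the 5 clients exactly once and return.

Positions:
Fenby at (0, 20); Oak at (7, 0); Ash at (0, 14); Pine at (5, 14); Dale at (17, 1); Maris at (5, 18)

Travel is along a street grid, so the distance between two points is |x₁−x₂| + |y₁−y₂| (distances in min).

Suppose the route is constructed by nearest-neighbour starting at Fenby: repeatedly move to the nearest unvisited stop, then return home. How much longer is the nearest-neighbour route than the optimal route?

8 min longer than the optimal tour.

Fenby: Ash=6, Maris=7, Pine=11, Oak=27, Dale=36 ⇒ Ash
Ash: Pine=5, Maris=9, Oak=21, Dale=30 ⇒ Pine
Pine: Maris=4, Oak=16, Dale=25 ⇒ Maris
Maris: Oak=20, Dale=29 ⇒ Oak
Oak: Dale=11 ⇒ Dale
NN route Fenby → Ash → Pine → Maris → Oak → Dale → Fenby costs 82.
Optimal: Fenby → Ash → Oak → Dale → Pine → Maris → Fenby costs 74 (by enumerating all 60 distinct tours).
Excess = 82 − 74 = 8.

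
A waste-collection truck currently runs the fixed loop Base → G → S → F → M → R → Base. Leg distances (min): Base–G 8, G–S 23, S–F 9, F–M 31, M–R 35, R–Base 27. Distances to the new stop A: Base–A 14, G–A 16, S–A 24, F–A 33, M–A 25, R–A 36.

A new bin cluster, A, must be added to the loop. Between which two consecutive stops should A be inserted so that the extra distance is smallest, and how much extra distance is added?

Insertion cost between consecutive stops i–j is d(i,A) + d(A,j) − d(i,j):
  between Base and G: 14 + 16 − 8 = 22
  between G and S: 16 + 24 − 23 = 17
  between S and F: 24 + 33 − 9 = 48
  between F and M: 33 + 25 − 31 = 27
  between M and R: 25 + 36 − 35 = 26
  between R and Base: 36 + 14 − 27 = 23
Cheapest insertion is between G and S, adding 17.
New total = 133 + 17 = 150.

Adding 17 min by placing A on the G–S leg.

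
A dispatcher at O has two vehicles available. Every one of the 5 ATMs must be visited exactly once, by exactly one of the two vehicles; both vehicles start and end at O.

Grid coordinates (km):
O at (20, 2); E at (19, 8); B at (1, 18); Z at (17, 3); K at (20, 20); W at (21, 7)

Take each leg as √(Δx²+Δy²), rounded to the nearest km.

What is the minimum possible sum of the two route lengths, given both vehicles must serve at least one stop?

Try each way of splitting the stops between the two vehicles (each non-empty) and, for each split, find the best tour for each vehicle:
  {E} + {B, Z, K, W}: 12 + 62 = 74
  {B} + {E, Z, K, W}: 50 + 38 = 88
  {E, B} + {Z, K, W}: 52 + 38 = 90
  {Z} + {E, B, K, W}: 6 + 63 = 69
  {E, Z} + {B, K, W}: 14 + 62 = 76
  {B, Z} + {E, K, W}: 50 + 36 = 86
  … (15 splits in total)
Best: vehicle 1 O → Z → O = 6; vehicle 2 O → B → K → E → W → O = 63; combined 69.

69 km — the smallest possible combined total.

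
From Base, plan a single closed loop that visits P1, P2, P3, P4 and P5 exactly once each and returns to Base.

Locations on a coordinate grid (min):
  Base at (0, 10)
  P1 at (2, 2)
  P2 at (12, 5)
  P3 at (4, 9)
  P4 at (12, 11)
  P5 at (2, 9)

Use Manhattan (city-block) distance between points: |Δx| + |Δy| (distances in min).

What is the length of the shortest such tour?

With 5 stops there are 5!/2 = 60 distinct round trips (a route and its reverse cost the same).
Base → P1 → P2 → P3 → P4 → P5 → Base: 10+13+12+10+12+3 = 60
Base → P1 → P2 → P3 → P5 → P4 → Base: 10+13+12+2+12+13 = 62
Base → P1 → P2 → P4 → P3 → P5 → Base: 10+13+6+10+2+3 = 44
Base → P1 → P2 → P4 → P5 → P3 → Base: 10+13+6+12+2+5 = 48
Base → P1 → P2 → P5 → P3 → P4 → Base: 10+13+14+2+10+13 = 62
Base → P1 → P2 → P5 → P4 → P3 → Base: 10+13+14+12+10+5 = 64
Base → P1 → P3 → P2 → P4 → P5 → Base: 10+9+12+6+12+3 = 52
Base → P1 → P3 → P2 → P5 → P4 → Base: 10+9+12+14+12+13 = 70
Base → P1 → P3 → P4 → P2 → P5 → Base: 10+9+10+6+14+3 = 52
Base → P1 → P3 → P4 → P5 → P2 → Base: 10+9+10+12+14+17 = 72
Base → P1 → P3 → P5 → P2 → P4 → Base: 10+9+2+14+6+13 = 54
Base → P1 → P3 → P5 → P4 → P2 → Base: 10+9+2+12+6+17 = 56
Base → P1 → P4 → P2 → P3 → P5 → Base: 10+19+6+12+2+3 = 52
Base → P1 → P4 → P2 → P5 → P3 → Base: 10+19+6+14+2+5 = 56
… (46 more)
The minimum is 44.
One optimal route: Base → P1 → P2 → P4 → P3 → P5 → Base (or its reverse).

Minimum total distance: 44 min.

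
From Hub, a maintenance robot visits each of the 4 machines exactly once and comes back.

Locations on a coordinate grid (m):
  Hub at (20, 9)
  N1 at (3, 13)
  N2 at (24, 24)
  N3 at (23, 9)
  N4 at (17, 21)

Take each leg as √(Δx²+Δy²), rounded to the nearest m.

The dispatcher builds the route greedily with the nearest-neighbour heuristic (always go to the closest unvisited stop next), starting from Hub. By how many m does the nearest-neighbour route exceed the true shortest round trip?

6 m longer than the optimal tour.

From Hub: N3=3, N4=12, N2=16, N1=17 → choose N3 (3).
From N3: N4=13, N2=15, N1=20 → choose N4 (13).
From N4: N2=8, N1=16 → choose N2 (8).
From N2: N1=24 → choose N1 (24).
NN route Hub → N3 → N4 → N2 → N1 → Hub costs 65.
Optimal: Hub → N1 → N4 → N2 → N3 → Hub costs 59 (by enumerating all 12 distinct tours).
Excess = 65 − 59 = 6.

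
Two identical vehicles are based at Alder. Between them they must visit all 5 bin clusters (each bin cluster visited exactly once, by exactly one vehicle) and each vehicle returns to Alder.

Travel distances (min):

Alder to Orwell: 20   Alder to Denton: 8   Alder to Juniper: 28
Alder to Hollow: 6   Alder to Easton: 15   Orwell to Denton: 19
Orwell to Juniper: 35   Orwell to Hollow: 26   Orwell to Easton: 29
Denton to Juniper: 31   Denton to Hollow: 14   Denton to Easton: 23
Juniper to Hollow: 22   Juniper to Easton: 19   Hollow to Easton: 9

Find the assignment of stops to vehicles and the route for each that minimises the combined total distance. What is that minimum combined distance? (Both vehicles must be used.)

Try each way of splitting the stops between the two vehicles (each non-empty) and, for each split, find the best tour for each vehicle:
  {Orwell} + {Denton, Juniper, Hollow, Easton}: 40 + 73 = 113
  {Denton} + {Orwell, Juniper, Hollow, Easton}: 16 + 89 = 105
  {Orwell, Denton} + {Juniper, Hollow, Easton}: 47 + 62 = 109
  {Juniper} + {Orwell, Denton, Hollow, Easton}: 56 + 71 = 127
  {Orwell, Juniper} + {Denton, Hollow, Easton}: 83 + 46 = 129
  {Denton, Juniper} + {Orwell, Hollow, Easton}: 67 + 64 = 131
  … (15 splits in total)
Best: vehicle 1 Alder → Denton → Alder = 16; vehicle 2 Alder → Orwell → Juniper → Easton → Hollow → Alder = 89; combined 105.

Minimum combined distance: 105 min.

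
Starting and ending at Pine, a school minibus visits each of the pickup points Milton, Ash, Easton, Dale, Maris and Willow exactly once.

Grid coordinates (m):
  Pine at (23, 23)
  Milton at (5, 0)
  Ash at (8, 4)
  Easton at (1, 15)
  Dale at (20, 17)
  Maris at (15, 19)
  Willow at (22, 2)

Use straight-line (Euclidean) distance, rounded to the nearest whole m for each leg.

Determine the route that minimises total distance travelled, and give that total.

Shortest round trip = 81 m.

Pine - Milton - Ash - Easton - Dale - Maris - Willow - Pine: 29+5+13+19+5+18+21 = 110
Pine - Milton - Ash - Easton - Dale - Willow - Maris - Pine: 29+5+13+19+15+18+9 = 108
Pine - Milton - Ash - Easton - Maris - Dale - Willow - Pine: 29+5+13+15+5+15+21 = 103
Pine - Milton - Ash - Easton - Maris - Willow - Dale - Pine: 29+5+13+15+18+15+7 = 102
Pine - Milton - Ash - Easton - Willow - Dale - Maris - Pine: 29+5+13+25+15+5+9 = 101
Pine - Milton - Ash - Easton - Willow - Maris - Dale - Pine: 29+5+13+25+18+5+7 = 102
Pine - Milton - Ash - Dale - Easton - Maris - Willow - Pine: 29+5+18+19+15+18+21 = 125
Pine - Milton - Ash - Dale - Easton - Willow - Maris - Pine: 29+5+18+19+25+18+9 = 123
… (352 more)
Pine - Dale - Willow - Milton - Ash - Easton - Maris - Pine: 7+15+17+5+13+15+9 = 81  ← best
The minimum is 81.
One optimal route: Pine → Dale → Willow → Milton → Ash → Easton → Maris → Pine (or its reverse).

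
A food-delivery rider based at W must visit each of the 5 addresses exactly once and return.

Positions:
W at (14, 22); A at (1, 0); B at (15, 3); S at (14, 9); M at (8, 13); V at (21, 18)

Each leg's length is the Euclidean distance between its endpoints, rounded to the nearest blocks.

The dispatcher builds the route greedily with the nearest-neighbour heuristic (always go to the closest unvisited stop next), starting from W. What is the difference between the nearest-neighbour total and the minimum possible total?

From W: V=8, M=11, S=13, B=19, A=26 → choose V (8).
From V: S=11, M=14, B=16, A=27 → choose S (11).
From S: B=6, M=7, A=16 → choose B (6).
From B: M=12, A=14 → choose M (12).
From M: A=15 → choose A (15).
NN route W → V → S → B → M → A → W costs 78.
Optimal: W → M → A → B → S → V → W costs 65 (by enumerating all 60 distinct tours).
Excess = 78 − 65 = 13.

Excess over optimum: 13 blocks.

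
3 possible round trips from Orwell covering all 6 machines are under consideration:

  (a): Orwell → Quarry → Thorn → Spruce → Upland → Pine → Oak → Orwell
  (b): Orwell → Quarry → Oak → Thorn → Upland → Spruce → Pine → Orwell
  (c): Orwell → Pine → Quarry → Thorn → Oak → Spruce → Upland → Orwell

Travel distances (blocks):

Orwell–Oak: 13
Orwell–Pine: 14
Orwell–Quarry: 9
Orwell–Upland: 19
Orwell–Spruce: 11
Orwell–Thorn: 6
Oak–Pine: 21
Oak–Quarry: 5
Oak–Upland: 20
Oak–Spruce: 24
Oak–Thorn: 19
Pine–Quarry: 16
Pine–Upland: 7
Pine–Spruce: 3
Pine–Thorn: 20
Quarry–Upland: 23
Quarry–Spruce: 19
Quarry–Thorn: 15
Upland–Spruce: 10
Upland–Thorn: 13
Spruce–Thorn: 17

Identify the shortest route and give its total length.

(a): 9 + 15 + 17 + 10 + 7 + 21 + 13 = 92
(b): 9 + 5 + 19 + 13 + 10 + 3 + 14 = 73
(c): 14 + 16 + 15 + 19 + 24 + 10 + 19 = 117

73 blocks — (b) is the shortest.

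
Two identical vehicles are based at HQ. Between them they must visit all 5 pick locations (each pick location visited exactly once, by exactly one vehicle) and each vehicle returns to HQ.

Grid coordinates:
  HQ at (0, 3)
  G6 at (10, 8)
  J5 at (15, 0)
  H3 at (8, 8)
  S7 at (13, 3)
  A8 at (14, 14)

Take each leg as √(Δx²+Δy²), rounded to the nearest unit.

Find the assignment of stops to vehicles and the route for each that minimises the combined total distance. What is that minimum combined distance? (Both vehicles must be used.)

Minimum combined distance: 66.

There are 2^4 − 1 = 15 ways to divide the 5 stops into two non-empty groups. For each, the best each vehicle can do is its own shortest tour through its group:
  {G6} + {J5, H3, S7, A8}: 22 + 47 = 69
  {J5} + {G6, H3, S7, A8}: 30 + 42 = 72
  {G6, J5} + {H3, S7, A8}: 35 + 41 = 76
  {H3} + {G6, J5, S7, A8}: 18 + 48 = 66
  {G6, H3} + {J5, S7, A8}: 22 + 48 = 70
  {J5, H3} + {G6, S7, A8}: 35 + 42 = 77
  … (15 splits in total)
Best: vehicle 1 HQ → H3 → HQ = 18; vehicle 2 HQ → G6 → A8 → S7 → J5 → HQ = 48; combined 66.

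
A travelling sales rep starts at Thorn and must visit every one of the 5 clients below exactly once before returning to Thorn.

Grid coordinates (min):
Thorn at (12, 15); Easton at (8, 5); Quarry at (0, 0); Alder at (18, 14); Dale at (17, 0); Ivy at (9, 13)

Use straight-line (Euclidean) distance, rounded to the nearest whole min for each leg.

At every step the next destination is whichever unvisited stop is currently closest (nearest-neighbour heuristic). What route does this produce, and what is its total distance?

From Thorn: distances to unvisited — Ivy=4, Alder=6, Easton=11, Dale=16, Quarry=19. Nearest is Ivy (4).
From Ivy: distances to unvisited — Easton=8, Alder=9, Dale=15, Quarry=16. Nearest is Easton (8).
From Easton: distances to unvisited — Quarry=9, Dale=10, Alder=13. Nearest is Quarry (9).
From Quarry: distances to unvisited — Dale=17, Alder=23. Nearest is Dale (17).
From Dale: distances to unvisited — Alder=14. Nearest is Alder (14).
Return Alder→Thorn: 6.
Total = 4 + 8 + 9 + 17 + 14 + 6 = 58.

Total distance 58 min via the nearest-neighbour route Thorn → Ivy → Easton → Quarry → Dale → Alder → Thorn.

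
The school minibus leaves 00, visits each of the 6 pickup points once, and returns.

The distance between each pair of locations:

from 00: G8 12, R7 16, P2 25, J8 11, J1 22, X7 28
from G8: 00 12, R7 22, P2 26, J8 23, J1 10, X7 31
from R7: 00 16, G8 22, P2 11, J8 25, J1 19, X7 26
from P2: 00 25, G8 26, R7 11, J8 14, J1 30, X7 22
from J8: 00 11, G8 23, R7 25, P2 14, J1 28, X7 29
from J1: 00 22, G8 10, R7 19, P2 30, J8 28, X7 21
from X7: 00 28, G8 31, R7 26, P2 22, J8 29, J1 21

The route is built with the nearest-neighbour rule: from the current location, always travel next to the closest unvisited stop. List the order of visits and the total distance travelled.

At 00 the remaining stops are J8 11, G8 12, R7 16, J1 22, P2 25, X7 28; go to J8.
At J8 the remaining stops are P2 14, G8 23, R7 25, J1 28, X7 29; go to P2.
At P2 the remaining stops are R7 11, X7 22, G8 26, J1 30; go to R7.
At R7 the remaining stops are J1 19, G8 22, X7 26; go to J1.
At J1 the remaining stops are G8 10, X7 21; go to G8.
At G8 the remaining stops are X7 31; go to X7.
Return X7→00: 28.
Total = 11 + 14 + 11 + 19 + 10 + 31 + 28 = 124.

Nearest-neighbour total = 124; route 00 → J8 → P2 → R7 → J1 → G8 → X7 → 00.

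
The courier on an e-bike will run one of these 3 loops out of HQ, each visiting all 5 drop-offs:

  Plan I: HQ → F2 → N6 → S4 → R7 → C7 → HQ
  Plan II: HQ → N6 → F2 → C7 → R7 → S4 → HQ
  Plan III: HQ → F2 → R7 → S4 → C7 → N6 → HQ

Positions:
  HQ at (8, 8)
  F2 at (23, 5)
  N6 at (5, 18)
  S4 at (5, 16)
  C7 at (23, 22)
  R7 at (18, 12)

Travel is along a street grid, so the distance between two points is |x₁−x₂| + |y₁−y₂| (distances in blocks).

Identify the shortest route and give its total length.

Shortest is Plan II, total 104 blocks.

Plan I: 18 + 31 + 2 + 17 + 15 + 29 = 112
Plan II: 13 + 31 + 17 + 15 + 17 + 11 = 104
Plan III: 18 + 12 + 17 + 24 + 22 + 13 = 106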